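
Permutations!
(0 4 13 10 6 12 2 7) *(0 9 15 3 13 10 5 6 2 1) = [4, 0, 7, 13, 10, 6, 12, 9, 8, 15, 2, 11, 1, 5, 14, 3] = (0 4 10 2 7 9 15 3 13 5 6 12 1)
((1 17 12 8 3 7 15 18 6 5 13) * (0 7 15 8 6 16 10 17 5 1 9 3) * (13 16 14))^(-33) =(1 16 17 6 5 10 12)(3 14)(9 18)(13 15)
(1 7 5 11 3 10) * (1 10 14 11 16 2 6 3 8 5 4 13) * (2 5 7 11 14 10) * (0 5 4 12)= (0 5 16 4 13 1 11 8 7 12)(2 6 3 10)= [5, 11, 6, 10, 13, 16, 3, 12, 7, 9, 2, 8, 0, 1, 14, 15, 4]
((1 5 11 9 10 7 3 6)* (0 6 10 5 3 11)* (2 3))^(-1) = (0 5 9 11 7 10 3 2 1 6)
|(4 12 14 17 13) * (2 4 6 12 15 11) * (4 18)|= |(2 18 4 15 11)(6 12 14 17 13)|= 5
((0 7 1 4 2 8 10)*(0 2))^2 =((0 7 1 4)(2 8 10))^2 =(0 1)(2 10 8)(4 7)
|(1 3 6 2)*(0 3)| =5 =|(0 3 6 2 1)|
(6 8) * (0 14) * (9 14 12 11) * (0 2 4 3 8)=(0 12 11 9 14 2 4 3 8 6)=[12, 1, 4, 8, 3, 5, 0, 7, 6, 14, 10, 9, 11, 13, 2]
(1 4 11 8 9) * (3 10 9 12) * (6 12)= (1 4 11 8 6 12 3 10 9)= [0, 4, 2, 10, 11, 5, 12, 7, 6, 1, 9, 8, 3]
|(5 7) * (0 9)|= |(0 9)(5 7)|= 2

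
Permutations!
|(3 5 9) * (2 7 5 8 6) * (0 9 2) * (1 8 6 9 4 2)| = |(0 4 2 7 5 1 8 9 3 6)| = 10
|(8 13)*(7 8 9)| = |(7 8 13 9)| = 4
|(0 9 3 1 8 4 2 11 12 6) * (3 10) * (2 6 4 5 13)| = |(0 9 10 3 1 8 5 13 2 11 12 4 6)| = 13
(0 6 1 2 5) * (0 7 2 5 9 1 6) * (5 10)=(1 10 5 7 2 9)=[0, 10, 9, 3, 4, 7, 6, 2, 8, 1, 5]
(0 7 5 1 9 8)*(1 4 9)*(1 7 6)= (0 6 1 7 5 4 9 8)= [6, 7, 2, 3, 9, 4, 1, 5, 0, 8]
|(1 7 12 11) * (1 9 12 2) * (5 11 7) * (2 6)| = 8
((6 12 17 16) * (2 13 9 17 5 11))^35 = (2 11 5 12 6 16 17 9 13)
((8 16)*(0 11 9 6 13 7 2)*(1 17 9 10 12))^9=(0 7 6 17 12 11 2 13 9 1 10)(8 16)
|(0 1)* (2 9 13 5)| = 4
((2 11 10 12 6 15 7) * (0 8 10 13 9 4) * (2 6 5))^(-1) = (0 4 9 13 11 2 5 12 10 8)(6 7 15)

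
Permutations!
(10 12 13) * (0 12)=(0 12 13 10)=[12, 1, 2, 3, 4, 5, 6, 7, 8, 9, 0, 11, 13, 10]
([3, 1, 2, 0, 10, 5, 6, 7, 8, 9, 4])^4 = (10)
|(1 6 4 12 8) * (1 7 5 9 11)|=9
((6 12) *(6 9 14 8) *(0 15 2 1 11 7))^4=(0 11 2)(1 15 7)(6 8 14 9 12)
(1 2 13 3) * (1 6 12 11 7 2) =(2 13 3 6 12 11 7) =[0, 1, 13, 6, 4, 5, 12, 2, 8, 9, 10, 7, 11, 3]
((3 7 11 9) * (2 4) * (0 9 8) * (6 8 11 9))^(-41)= ((11)(0 6 8)(2 4)(3 7 9))^(-41)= (11)(0 6 8)(2 4)(3 7 9)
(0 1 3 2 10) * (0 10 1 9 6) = [9, 3, 1, 2, 4, 5, 0, 7, 8, 6, 10] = (10)(0 9 6)(1 3 2)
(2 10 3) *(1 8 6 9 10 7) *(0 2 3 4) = (0 2 7 1 8 6 9 10 4) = [2, 8, 7, 3, 0, 5, 9, 1, 6, 10, 4]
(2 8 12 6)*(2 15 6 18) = (2 8 12 18)(6 15) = [0, 1, 8, 3, 4, 5, 15, 7, 12, 9, 10, 11, 18, 13, 14, 6, 16, 17, 2]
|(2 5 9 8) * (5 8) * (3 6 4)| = 6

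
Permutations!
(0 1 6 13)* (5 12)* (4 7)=(0 1 6 13)(4 7)(5 12)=[1, 6, 2, 3, 7, 12, 13, 4, 8, 9, 10, 11, 5, 0]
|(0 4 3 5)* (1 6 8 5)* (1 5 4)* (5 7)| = 8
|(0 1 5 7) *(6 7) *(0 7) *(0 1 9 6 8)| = |(0 9 6 1 5 8)| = 6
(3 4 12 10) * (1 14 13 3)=[0, 14, 2, 4, 12, 5, 6, 7, 8, 9, 1, 11, 10, 3, 13]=(1 14 13 3 4 12 10)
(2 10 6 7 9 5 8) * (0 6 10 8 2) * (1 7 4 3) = (10)(0 6 4 3 1 7 9 5 2 8) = [6, 7, 8, 1, 3, 2, 4, 9, 0, 5, 10]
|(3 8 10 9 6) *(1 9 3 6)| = 6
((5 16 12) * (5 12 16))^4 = (16)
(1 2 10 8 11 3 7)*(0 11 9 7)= (0 11 3)(1 2 10 8 9 7)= [11, 2, 10, 0, 4, 5, 6, 1, 9, 7, 8, 3]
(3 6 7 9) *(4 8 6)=(3 4 8 6 7 9)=[0, 1, 2, 4, 8, 5, 7, 9, 6, 3]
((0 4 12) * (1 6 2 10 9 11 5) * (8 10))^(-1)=((0 4 12)(1 6 2 8 10 9 11 5))^(-1)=(0 12 4)(1 5 11 9 10 8 2 6)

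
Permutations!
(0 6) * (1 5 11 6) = (0 1 5 11 6) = [1, 5, 2, 3, 4, 11, 0, 7, 8, 9, 10, 6]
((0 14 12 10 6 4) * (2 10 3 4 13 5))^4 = (0 4 3 12 14)(2 5 13 6 10)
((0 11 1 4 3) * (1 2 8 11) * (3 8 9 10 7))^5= ((0 1 4 8 11 2 9 10 7 3))^5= (0 2)(1 9)(3 11)(4 10)(7 8)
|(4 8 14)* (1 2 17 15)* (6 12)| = 12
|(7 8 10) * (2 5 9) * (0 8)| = 12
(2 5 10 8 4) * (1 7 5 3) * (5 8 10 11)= (1 7 8 4 2 3)(5 11)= [0, 7, 3, 1, 2, 11, 6, 8, 4, 9, 10, 5]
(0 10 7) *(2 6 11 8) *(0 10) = (2 6 11 8)(7 10) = [0, 1, 6, 3, 4, 5, 11, 10, 2, 9, 7, 8]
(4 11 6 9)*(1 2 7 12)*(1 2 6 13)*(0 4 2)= (0 4 11 13 1 6 9 2 7 12)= [4, 6, 7, 3, 11, 5, 9, 12, 8, 2, 10, 13, 0, 1]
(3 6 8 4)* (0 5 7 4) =[5, 1, 2, 6, 3, 7, 8, 4, 0] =(0 5 7 4 3 6 8)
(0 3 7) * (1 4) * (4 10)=(0 3 7)(1 10 4)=[3, 10, 2, 7, 1, 5, 6, 0, 8, 9, 4]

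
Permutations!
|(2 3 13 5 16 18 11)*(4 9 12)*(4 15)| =|(2 3 13 5 16 18 11)(4 9 12 15)| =28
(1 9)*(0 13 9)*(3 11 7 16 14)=(0 13 9 1)(3 11 7 16 14)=[13, 0, 2, 11, 4, 5, 6, 16, 8, 1, 10, 7, 12, 9, 3, 15, 14]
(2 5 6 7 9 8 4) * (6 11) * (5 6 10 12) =(2 6 7 9 8 4)(5 11 10 12) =[0, 1, 6, 3, 2, 11, 7, 9, 4, 8, 12, 10, 5]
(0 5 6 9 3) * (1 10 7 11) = (0 5 6 9 3)(1 10 7 11) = [5, 10, 2, 0, 4, 6, 9, 11, 8, 3, 7, 1]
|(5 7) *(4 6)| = |(4 6)(5 7)| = 2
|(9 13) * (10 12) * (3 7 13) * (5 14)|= 4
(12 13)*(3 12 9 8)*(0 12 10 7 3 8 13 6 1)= (0 12 6 1)(3 10 7)(9 13)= [12, 0, 2, 10, 4, 5, 1, 3, 8, 13, 7, 11, 6, 9]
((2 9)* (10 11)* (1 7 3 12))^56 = (12)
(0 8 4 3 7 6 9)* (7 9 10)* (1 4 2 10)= (0 8 2 10 7 6 1 4 3 9)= [8, 4, 10, 9, 3, 5, 1, 6, 2, 0, 7]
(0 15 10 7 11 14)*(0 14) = [15, 1, 2, 3, 4, 5, 6, 11, 8, 9, 7, 0, 12, 13, 14, 10] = (0 15 10 7 11)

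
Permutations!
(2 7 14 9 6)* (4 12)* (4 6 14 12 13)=[0, 1, 7, 3, 13, 5, 2, 12, 8, 14, 10, 11, 6, 4, 9]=(2 7 12 6)(4 13)(9 14)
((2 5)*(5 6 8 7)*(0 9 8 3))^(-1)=(0 3 6 2 5 7 8 9)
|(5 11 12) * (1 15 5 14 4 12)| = 12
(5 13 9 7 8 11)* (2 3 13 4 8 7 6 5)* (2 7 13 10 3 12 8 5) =(2 12 8 11 7 13 9 6)(3 10)(4 5) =[0, 1, 12, 10, 5, 4, 2, 13, 11, 6, 3, 7, 8, 9]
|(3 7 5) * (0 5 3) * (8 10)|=|(0 5)(3 7)(8 10)|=2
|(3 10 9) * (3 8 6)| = 5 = |(3 10 9 8 6)|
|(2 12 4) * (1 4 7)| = 5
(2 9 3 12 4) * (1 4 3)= (1 4 2 9)(3 12)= [0, 4, 9, 12, 2, 5, 6, 7, 8, 1, 10, 11, 3]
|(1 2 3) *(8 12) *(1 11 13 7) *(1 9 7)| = |(1 2 3 11 13)(7 9)(8 12)| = 10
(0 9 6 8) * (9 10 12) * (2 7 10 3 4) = [3, 1, 7, 4, 2, 5, 8, 10, 0, 6, 12, 11, 9] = (0 3 4 2 7 10 12 9 6 8)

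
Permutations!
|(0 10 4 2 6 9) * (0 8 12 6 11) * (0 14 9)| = |(0 10 4 2 11 14 9 8 12 6)| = 10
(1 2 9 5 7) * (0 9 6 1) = [9, 2, 6, 3, 4, 7, 1, 0, 8, 5] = (0 9 5 7)(1 2 6)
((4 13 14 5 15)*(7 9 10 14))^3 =(4 9 5 13 10 15 7 14)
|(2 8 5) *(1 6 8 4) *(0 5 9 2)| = 6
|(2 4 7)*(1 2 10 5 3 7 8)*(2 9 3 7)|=6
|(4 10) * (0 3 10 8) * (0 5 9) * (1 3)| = |(0 1 3 10 4 8 5 9)| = 8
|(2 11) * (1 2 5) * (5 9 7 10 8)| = |(1 2 11 9 7 10 8 5)| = 8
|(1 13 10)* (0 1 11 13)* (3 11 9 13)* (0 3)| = |(0 1 3 11)(9 13 10)| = 12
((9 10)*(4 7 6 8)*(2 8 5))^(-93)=(2 7)(4 5)(6 8)(9 10)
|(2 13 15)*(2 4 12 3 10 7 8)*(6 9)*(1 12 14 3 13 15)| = 24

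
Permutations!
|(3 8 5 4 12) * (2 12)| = |(2 12 3 8 5 4)| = 6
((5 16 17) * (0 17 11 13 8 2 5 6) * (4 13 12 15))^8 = (0 6 17)(2 8 13 4 15 12 11 16 5)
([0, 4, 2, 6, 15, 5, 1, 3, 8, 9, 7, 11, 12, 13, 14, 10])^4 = [0, 7, 2, 15, 3, 5, 10, 4, 8, 9, 1, 11, 12, 13, 14, 6]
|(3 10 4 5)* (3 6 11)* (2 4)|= 7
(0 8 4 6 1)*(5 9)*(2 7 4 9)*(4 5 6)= (0 8 9 6 1)(2 7 5)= [8, 0, 7, 3, 4, 2, 1, 5, 9, 6]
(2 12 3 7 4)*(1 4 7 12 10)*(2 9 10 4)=(1 2 4 9 10)(3 12)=[0, 2, 4, 12, 9, 5, 6, 7, 8, 10, 1, 11, 3]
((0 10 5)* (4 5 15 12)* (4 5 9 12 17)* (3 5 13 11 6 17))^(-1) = (0 5 3 15 10)(4 17 6 11 13 12 9)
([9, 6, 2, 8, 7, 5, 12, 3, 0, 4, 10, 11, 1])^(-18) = [0, 1, 2, 3, 4, 5, 6, 7, 8, 9, 10, 11, 12]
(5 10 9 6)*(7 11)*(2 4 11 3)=(2 4 11 7 3)(5 10 9 6)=[0, 1, 4, 2, 11, 10, 5, 3, 8, 6, 9, 7]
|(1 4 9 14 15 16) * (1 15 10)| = |(1 4 9 14 10)(15 16)| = 10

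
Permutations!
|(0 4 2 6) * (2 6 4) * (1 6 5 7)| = 7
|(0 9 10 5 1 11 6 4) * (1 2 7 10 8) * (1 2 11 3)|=|(0 9 8 2 7 10 5 11 6 4)(1 3)|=10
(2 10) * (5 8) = (2 10)(5 8) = [0, 1, 10, 3, 4, 8, 6, 7, 5, 9, 2]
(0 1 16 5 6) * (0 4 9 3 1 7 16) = [7, 0, 2, 1, 9, 6, 4, 16, 8, 3, 10, 11, 12, 13, 14, 15, 5] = (0 7 16 5 6 4 9 3 1)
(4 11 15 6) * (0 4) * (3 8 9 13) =(0 4 11 15 6)(3 8 9 13) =[4, 1, 2, 8, 11, 5, 0, 7, 9, 13, 10, 15, 12, 3, 14, 6]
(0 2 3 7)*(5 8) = (0 2 3 7)(5 8) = [2, 1, 3, 7, 4, 8, 6, 0, 5]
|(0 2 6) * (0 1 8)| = |(0 2 6 1 8)| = 5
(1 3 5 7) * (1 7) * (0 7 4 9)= (0 7 4 9)(1 3 5)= [7, 3, 2, 5, 9, 1, 6, 4, 8, 0]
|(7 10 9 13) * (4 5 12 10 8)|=|(4 5 12 10 9 13 7 8)|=8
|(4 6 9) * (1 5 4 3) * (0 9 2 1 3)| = |(0 9)(1 5 4 6 2)| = 10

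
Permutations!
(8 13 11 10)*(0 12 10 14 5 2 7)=(0 12 10 8 13 11 14 5 2 7)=[12, 1, 7, 3, 4, 2, 6, 0, 13, 9, 8, 14, 10, 11, 5]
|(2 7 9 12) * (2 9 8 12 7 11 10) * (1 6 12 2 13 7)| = 12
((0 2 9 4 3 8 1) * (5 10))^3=((0 2 9 4 3 8 1)(5 10))^3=(0 4 1 9 8 2 3)(5 10)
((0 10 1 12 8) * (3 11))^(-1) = (0 8 12 1 10)(3 11)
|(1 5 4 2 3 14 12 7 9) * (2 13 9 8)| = |(1 5 4 13 9)(2 3 14 12 7 8)| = 30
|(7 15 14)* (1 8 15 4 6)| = |(1 8 15 14 7 4 6)| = 7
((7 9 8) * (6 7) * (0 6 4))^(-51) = (0 9)(4 7)(6 8)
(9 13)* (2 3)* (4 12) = [0, 1, 3, 2, 12, 5, 6, 7, 8, 13, 10, 11, 4, 9] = (2 3)(4 12)(9 13)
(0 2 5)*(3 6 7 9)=[2, 1, 5, 6, 4, 0, 7, 9, 8, 3]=(0 2 5)(3 6 7 9)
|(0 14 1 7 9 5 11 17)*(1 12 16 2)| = |(0 14 12 16 2 1 7 9 5 11 17)| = 11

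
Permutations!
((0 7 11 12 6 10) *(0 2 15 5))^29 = (0 11 6 2 5 7 12 10 15)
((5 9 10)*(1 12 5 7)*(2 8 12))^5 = ((1 2 8 12 5 9 10 7))^5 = (1 9 8 7 5 2 10 12)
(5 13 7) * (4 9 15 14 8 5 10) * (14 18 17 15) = (4 9 14 8 5 13 7 10)(15 18 17) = [0, 1, 2, 3, 9, 13, 6, 10, 5, 14, 4, 11, 12, 7, 8, 18, 16, 15, 17]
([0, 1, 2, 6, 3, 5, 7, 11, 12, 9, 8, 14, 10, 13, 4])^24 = (14)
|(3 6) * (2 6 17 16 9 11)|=7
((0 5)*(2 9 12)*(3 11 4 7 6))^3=(12)(0 5)(3 7 11 6 4)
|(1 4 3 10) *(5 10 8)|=6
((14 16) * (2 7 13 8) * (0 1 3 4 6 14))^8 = ((0 1 3 4 6 14 16)(2 7 13 8))^8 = (0 1 3 4 6 14 16)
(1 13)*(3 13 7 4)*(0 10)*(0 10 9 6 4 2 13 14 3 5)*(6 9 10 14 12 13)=[10, 7, 6, 12, 5, 0, 4, 2, 8, 9, 14, 11, 13, 1, 3]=(0 10 14 3 12 13 1 7 2 6 4 5)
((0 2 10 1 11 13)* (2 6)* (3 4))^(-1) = (0 13 11 1 10 2 6)(3 4)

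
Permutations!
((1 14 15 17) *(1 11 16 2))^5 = (1 16 17 14 2 11 15)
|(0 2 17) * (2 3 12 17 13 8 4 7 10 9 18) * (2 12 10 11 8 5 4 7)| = 84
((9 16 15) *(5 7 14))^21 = ((5 7 14)(9 16 15))^21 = (16)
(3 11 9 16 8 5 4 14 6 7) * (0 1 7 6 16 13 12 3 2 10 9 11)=(0 1 7 2 10 9 13 12 3)(4 14 16 8 5)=[1, 7, 10, 0, 14, 4, 6, 2, 5, 13, 9, 11, 3, 12, 16, 15, 8]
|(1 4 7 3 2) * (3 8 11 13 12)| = 9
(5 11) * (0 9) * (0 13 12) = (0 9 13 12)(5 11) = [9, 1, 2, 3, 4, 11, 6, 7, 8, 13, 10, 5, 0, 12]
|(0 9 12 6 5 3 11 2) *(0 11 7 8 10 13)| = |(0 9 12 6 5 3 7 8 10 13)(2 11)| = 10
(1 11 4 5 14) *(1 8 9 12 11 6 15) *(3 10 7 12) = [0, 6, 2, 10, 5, 14, 15, 12, 9, 3, 7, 4, 11, 13, 8, 1] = (1 6 15)(3 10 7 12 11 4 5 14 8 9)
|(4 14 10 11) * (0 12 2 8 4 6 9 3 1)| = 12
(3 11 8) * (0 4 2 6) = [4, 1, 6, 11, 2, 5, 0, 7, 3, 9, 10, 8] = (0 4 2 6)(3 11 8)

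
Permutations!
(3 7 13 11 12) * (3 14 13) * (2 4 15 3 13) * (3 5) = (2 4 15 5 3 7 13 11 12 14) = [0, 1, 4, 7, 15, 3, 6, 13, 8, 9, 10, 12, 14, 11, 2, 5]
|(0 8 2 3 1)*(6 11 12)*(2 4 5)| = 21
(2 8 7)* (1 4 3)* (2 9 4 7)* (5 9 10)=(1 7 10 5 9 4 3)(2 8)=[0, 7, 8, 1, 3, 9, 6, 10, 2, 4, 5]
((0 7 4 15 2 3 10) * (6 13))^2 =(0 4 2 10 7 15 3)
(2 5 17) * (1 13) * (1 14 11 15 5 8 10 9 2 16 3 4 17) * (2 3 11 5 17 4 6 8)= (1 13 14 5)(3 6 8 10 9)(11 15 17 16)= [0, 13, 2, 6, 4, 1, 8, 7, 10, 3, 9, 15, 12, 14, 5, 17, 11, 16]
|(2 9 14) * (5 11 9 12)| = 6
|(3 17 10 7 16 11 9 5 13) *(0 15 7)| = 11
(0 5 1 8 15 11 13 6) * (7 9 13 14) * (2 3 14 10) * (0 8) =(0 5 1)(2 3 14 7 9 13 6 8 15 11 10) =[5, 0, 3, 14, 4, 1, 8, 9, 15, 13, 2, 10, 12, 6, 7, 11]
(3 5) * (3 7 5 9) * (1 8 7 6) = (1 8 7 5 6)(3 9) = [0, 8, 2, 9, 4, 6, 1, 5, 7, 3]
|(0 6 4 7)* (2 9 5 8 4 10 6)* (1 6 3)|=28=|(0 2 9 5 8 4 7)(1 6 10 3)|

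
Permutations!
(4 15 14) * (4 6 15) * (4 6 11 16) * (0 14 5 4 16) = [14, 1, 2, 3, 6, 4, 15, 7, 8, 9, 10, 0, 12, 13, 11, 5, 16] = (16)(0 14 11)(4 6 15 5)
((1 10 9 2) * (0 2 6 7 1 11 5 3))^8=(0 5 2 3 11)(1 6 10 7 9)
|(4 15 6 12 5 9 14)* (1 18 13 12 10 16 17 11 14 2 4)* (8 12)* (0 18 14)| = |(0 18 13 8 12 5 9 2 4 15 6 10 16 17 11)(1 14)| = 30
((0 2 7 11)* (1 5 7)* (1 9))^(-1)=(0 11 7 5 1 9 2)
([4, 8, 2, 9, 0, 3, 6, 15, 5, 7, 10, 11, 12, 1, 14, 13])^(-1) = (0 4)(1 13 15 7 9 3 5 8)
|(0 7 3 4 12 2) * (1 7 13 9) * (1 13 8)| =8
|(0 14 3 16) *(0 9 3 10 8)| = |(0 14 10 8)(3 16 9)| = 12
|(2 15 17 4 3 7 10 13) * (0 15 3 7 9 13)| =|(0 15 17 4 7 10)(2 3 9 13)| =12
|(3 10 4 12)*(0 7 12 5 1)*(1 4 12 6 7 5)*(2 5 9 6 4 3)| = |(0 9 6 7 4 1)(2 5 3 10 12)| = 30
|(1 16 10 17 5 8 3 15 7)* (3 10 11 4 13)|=8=|(1 16 11 4 13 3 15 7)(5 8 10 17)|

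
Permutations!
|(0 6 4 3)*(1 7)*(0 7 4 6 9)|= |(0 9)(1 4 3 7)|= 4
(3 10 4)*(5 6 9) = [0, 1, 2, 10, 3, 6, 9, 7, 8, 5, 4] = (3 10 4)(5 6 9)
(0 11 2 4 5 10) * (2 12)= (0 11 12 2 4 5 10)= [11, 1, 4, 3, 5, 10, 6, 7, 8, 9, 0, 12, 2]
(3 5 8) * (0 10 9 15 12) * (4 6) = (0 10 9 15 12)(3 5 8)(4 6) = [10, 1, 2, 5, 6, 8, 4, 7, 3, 15, 9, 11, 0, 13, 14, 12]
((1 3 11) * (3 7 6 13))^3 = ((1 7 6 13 3 11))^3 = (1 13)(3 7)(6 11)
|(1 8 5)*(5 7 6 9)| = 6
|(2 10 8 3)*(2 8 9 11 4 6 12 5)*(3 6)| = |(2 10 9 11 4 3 8 6 12 5)| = 10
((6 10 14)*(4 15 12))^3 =(15)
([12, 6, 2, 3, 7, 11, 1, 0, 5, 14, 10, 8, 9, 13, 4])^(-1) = (0 7 4 14 9 12)(1 6)(5 8 11)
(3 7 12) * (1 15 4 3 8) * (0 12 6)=(0 12 8 1 15 4 3 7 6)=[12, 15, 2, 7, 3, 5, 0, 6, 1, 9, 10, 11, 8, 13, 14, 4]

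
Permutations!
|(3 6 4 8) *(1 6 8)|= 6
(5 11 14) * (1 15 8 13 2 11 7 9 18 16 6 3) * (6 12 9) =(1 15 8 13 2 11 14 5 7 6 3)(9 18 16 12) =[0, 15, 11, 1, 4, 7, 3, 6, 13, 18, 10, 14, 9, 2, 5, 8, 12, 17, 16]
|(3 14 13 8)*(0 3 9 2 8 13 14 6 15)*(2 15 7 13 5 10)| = |(0 3 6 7 13 5 10 2 8 9 15)| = 11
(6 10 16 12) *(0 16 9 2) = (0 16 12 6 10 9 2) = [16, 1, 0, 3, 4, 5, 10, 7, 8, 2, 9, 11, 6, 13, 14, 15, 12]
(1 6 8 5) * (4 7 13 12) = (1 6 8 5)(4 7 13 12) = [0, 6, 2, 3, 7, 1, 8, 13, 5, 9, 10, 11, 4, 12]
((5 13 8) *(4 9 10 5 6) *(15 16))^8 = ((4 9 10 5 13 8 6)(15 16))^8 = (16)(4 9 10 5 13 8 6)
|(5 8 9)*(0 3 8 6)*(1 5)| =7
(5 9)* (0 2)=(0 2)(5 9)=[2, 1, 0, 3, 4, 9, 6, 7, 8, 5]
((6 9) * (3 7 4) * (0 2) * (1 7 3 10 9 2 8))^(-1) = (0 2 6 9 10 4 7 1 8)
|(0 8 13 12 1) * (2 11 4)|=15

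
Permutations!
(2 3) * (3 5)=(2 5 3)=[0, 1, 5, 2, 4, 3]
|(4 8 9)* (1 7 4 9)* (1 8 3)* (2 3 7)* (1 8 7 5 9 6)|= 9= |(1 2 3 8 7 4 5 9 6)|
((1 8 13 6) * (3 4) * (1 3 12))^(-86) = ((1 8 13 6 3 4 12))^(-86) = (1 4 6 8 12 3 13)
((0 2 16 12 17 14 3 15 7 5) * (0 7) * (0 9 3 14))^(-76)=(0 17 12 16 2)(3 9 15)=((0 2 16 12 17)(3 15 9)(5 7))^(-76)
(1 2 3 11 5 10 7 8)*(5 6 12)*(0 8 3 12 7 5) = (0 8 1 2 12)(3 11 6 7)(5 10) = [8, 2, 12, 11, 4, 10, 7, 3, 1, 9, 5, 6, 0]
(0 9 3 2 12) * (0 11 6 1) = (0 9 3 2 12 11 6 1) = [9, 0, 12, 2, 4, 5, 1, 7, 8, 3, 10, 6, 11]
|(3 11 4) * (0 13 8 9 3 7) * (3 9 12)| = 8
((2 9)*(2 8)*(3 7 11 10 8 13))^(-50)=((2 9 13 3 7 11 10 8))^(-50)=(2 10 7 13)(3 9 8 11)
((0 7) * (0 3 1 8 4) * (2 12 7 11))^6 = ((0 11 2 12 7 3 1 8 4))^6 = (0 1 12)(2 4 3)(7 11 8)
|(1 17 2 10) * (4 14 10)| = |(1 17 2 4 14 10)| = 6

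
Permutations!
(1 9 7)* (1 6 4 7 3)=(1 9 3)(4 7 6)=[0, 9, 2, 1, 7, 5, 4, 6, 8, 3]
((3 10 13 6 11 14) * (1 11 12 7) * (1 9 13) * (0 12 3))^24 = ((0 12 7 9 13 6 3 10 1 11 14))^24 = (0 7 13 3 1 14 12 9 6 10 11)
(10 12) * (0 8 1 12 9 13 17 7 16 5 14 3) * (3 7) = (0 8 1 12 10 9 13 17 3)(5 14 7 16) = [8, 12, 2, 0, 4, 14, 6, 16, 1, 13, 9, 11, 10, 17, 7, 15, 5, 3]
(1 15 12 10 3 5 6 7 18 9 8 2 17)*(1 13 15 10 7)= (1 10 3 5 6)(2 17 13 15 12 7 18 9 8)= [0, 10, 17, 5, 4, 6, 1, 18, 2, 8, 3, 11, 7, 15, 14, 12, 16, 13, 9]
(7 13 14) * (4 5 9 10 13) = (4 5 9 10 13 14 7) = [0, 1, 2, 3, 5, 9, 6, 4, 8, 10, 13, 11, 12, 14, 7]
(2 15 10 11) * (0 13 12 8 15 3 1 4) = (0 13 12 8 15 10 11 2 3 1 4) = [13, 4, 3, 1, 0, 5, 6, 7, 15, 9, 11, 2, 8, 12, 14, 10]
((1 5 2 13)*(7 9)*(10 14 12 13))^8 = (1 5 2 10 14 12 13)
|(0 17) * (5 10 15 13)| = |(0 17)(5 10 15 13)| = 4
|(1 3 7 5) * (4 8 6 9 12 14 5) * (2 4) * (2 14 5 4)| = |(1 3 7 14 4 8 6 9 12 5)| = 10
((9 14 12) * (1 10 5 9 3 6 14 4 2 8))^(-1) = (1 8 2 4 9 5 10)(3 12 14 6)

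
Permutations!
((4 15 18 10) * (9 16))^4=(18)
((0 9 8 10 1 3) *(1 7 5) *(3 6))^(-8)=(0 9 8 10 7 5 1 6 3)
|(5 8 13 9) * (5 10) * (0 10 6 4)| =8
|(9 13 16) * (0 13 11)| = 5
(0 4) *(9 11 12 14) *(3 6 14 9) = [4, 1, 2, 6, 0, 5, 14, 7, 8, 11, 10, 12, 9, 13, 3] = (0 4)(3 6 14)(9 11 12)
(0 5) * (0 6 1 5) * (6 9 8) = [0, 5, 2, 3, 4, 9, 1, 7, 6, 8] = (1 5 9 8 6)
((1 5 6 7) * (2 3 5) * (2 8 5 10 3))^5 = ((1 8 5 6 7)(3 10))^5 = (3 10)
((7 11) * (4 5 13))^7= ((4 5 13)(7 11))^7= (4 5 13)(7 11)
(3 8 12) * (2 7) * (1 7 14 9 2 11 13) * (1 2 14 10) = (1 7 11 13 2 10)(3 8 12)(9 14) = [0, 7, 10, 8, 4, 5, 6, 11, 12, 14, 1, 13, 3, 2, 9]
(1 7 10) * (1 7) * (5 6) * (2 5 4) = (2 5 6 4)(7 10) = [0, 1, 5, 3, 2, 6, 4, 10, 8, 9, 7]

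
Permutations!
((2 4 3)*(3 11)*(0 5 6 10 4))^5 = ((0 5 6 10 4 11 3 2))^5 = (0 11 6 2 4 5 3 10)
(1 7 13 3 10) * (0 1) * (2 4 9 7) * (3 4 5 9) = [1, 2, 5, 10, 3, 9, 6, 13, 8, 7, 0, 11, 12, 4] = (0 1 2 5 9 7 13 4 3 10)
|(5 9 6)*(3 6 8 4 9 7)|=12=|(3 6 5 7)(4 9 8)|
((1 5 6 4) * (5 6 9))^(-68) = ((1 6 4)(5 9))^(-68) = (9)(1 6 4)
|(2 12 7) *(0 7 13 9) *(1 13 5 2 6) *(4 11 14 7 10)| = 30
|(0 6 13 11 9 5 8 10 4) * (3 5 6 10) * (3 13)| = |(0 10 4)(3 5 8 13 11 9 6)| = 21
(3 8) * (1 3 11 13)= (1 3 8 11 13)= [0, 3, 2, 8, 4, 5, 6, 7, 11, 9, 10, 13, 12, 1]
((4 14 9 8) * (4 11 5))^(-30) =((4 14 9 8 11 5))^(-30) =(14)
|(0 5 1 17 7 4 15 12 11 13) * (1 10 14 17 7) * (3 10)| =13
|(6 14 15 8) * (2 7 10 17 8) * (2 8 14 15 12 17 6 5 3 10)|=6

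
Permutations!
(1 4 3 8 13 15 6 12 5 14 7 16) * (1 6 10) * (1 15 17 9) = (1 4 3 8 13 17 9)(5 14 7 16 6 12)(10 15) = [0, 4, 2, 8, 3, 14, 12, 16, 13, 1, 15, 11, 5, 17, 7, 10, 6, 9]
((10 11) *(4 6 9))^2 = ((4 6 9)(10 11))^2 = (11)(4 9 6)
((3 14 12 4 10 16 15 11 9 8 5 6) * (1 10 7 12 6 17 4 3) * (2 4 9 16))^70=(1 14 12 4 10 6 3 7 2)(5 9)(8 17)(11 16 15)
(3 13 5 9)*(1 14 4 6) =(1 14 4 6)(3 13 5 9) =[0, 14, 2, 13, 6, 9, 1, 7, 8, 3, 10, 11, 12, 5, 4]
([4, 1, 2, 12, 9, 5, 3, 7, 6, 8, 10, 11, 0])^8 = (0 4 9 8 6 3 12)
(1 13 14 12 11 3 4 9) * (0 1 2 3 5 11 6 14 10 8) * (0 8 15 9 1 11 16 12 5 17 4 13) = (0 11 17 4 1)(2 3 13 10 15 9)(5 16 12 6 14) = [11, 0, 3, 13, 1, 16, 14, 7, 8, 2, 15, 17, 6, 10, 5, 9, 12, 4]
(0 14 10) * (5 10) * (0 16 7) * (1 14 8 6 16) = (0 8 6 16 7)(1 14 5 10) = [8, 14, 2, 3, 4, 10, 16, 0, 6, 9, 1, 11, 12, 13, 5, 15, 7]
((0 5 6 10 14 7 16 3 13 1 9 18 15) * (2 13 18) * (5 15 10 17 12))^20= ((0 15)(1 9 2 13)(3 18 10 14 7 16)(5 6 17 12))^20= (3 10 7)(14 16 18)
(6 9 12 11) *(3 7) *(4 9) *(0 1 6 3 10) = (0 1 6 4 9 12 11 3 7 10) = [1, 6, 2, 7, 9, 5, 4, 10, 8, 12, 0, 3, 11]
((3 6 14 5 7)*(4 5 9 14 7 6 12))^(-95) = (3 12 4 5 6 7)(9 14)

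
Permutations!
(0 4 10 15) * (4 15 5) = (0 15)(4 10 5) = [15, 1, 2, 3, 10, 4, 6, 7, 8, 9, 5, 11, 12, 13, 14, 0]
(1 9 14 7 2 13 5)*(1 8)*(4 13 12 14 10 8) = (1 9 10 8)(2 12 14 7)(4 13 5) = [0, 9, 12, 3, 13, 4, 6, 2, 1, 10, 8, 11, 14, 5, 7]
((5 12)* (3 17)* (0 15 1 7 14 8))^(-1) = (0 8 14 7 1 15)(3 17)(5 12)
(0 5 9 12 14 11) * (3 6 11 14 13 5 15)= [15, 1, 2, 6, 4, 9, 11, 7, 8, 12, 10, 0, 13, 5, 14, 3]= (0 15 3 6 11)(5 9 12 13)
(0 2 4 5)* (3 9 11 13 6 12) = (0 2 4 5)(3 9 11 13 6 12) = [2, 1, 4, 9, 5, 0, 12, 7, 8, 11, 10, 13, 3, 6]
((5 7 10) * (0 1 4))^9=(10)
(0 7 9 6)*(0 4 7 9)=(0 9 6 4 7)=[9, 1, 2, 3, 7, 5, 4, 0, 8, 6]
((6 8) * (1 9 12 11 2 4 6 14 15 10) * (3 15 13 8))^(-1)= ((1 9 12 11 2 4 6 3 15 10)(8 14 13))^(-1)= (1 10 15 3 6 4 2 11 12 9)(8 13 14)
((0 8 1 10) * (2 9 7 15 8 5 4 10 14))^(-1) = (0 10 4 5)(1 8 15 7 9 2 14)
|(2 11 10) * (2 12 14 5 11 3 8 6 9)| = |(2 3 8 6 9)(5 11 10 12 14)| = 5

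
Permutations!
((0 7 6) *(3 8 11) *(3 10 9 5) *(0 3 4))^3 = (0 3 10 4 6 11 5 7 8 9)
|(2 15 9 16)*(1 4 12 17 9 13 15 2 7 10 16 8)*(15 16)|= 30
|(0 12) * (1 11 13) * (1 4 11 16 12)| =12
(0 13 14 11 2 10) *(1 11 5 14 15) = [13, 11, 10, 3, 4, 14, 6, 7, 8, 9, 0, 2, 12, 15, 5, 1] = (0 13 15 1 11 2 10)(5 14)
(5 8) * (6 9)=(5 8)(6 9)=[0, 1, 2, 3, 4, 8, 9, 7, 5, 6]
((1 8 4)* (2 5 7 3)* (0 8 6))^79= ((0 8 4 1 6)(2 5 7 3))^79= (0 6 1 4 8)(2 3 7 5)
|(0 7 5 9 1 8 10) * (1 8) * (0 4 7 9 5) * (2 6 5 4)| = 9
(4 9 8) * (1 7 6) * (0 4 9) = (0 4)(1 7 6)(8 9) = [4, 7, 2, 3, 0, 5, 1, 6, 9, 8]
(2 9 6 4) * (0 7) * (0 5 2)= [7, 1, 9, 3, 0, 2, 4, 5, 8, 6]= (0 7 5 2 9 6 4)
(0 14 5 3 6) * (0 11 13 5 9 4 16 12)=(0 14 9 4 16 12)(3 6 11 13 5)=[14, 1, 2, 6, 16, 3, 11, 7, 8, 4, 10, 13, 0, 5, 9, 15, 12]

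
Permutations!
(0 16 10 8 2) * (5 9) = (0 16 10 8 2)(5 9) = [16, 1, 0, 3, 4, 9, 6, 7, 2, 5, 8, 11, 12, 13, 14, 15, 10]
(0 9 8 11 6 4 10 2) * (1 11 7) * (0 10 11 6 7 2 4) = (0 9 8 2 10 4 11 7 1 6) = [9, 6, 10, 3, 11, 5, 0, 1, 2, 8, 4, 7]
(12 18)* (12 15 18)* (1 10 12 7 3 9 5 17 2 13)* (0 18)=(0 18 15)(1 10 12 7 3 9 5 17 2 13)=[18, 10, 13, 9, 4, 17, 6, 3, 8, 5, 12, 11, 7, 1, 14, 0, 16, 2, 15]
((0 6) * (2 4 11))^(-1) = (0 6)(2 11 4)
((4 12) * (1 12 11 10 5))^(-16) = (1 4 10)(5 12 11)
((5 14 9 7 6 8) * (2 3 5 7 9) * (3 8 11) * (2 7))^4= (3 6 14)(5 11 7)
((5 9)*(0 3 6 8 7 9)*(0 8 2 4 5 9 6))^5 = ((9)(0 3)(2 4 5 8 7 6))^5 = (9)(0 3)(2 6 7 8 5 4)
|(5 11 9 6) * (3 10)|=|(3 10)(5 11 9 6)|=4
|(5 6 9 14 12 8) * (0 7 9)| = 8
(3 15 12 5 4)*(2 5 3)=[0, 1, 5, 15, 2, 4, 6, 7, 8, 9, 10, 11, 3, 13, 14, 12]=(2 5 4)(3 15 12)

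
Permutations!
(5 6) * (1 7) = (1 7)(5 6) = [0, 7, 2, 3, 4, 6, 5, 1]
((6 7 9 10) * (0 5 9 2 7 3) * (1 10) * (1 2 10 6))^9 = (10)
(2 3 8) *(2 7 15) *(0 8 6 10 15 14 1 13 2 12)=(0 8 7 14 1 13 2 3 6 10 15 12)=[8, 13, 3, 6, 4, 5, 10, 14, 7, 9, 15, 11, 0, 2, 1, 12]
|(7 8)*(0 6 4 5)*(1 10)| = |(0 6 4 5)(1 10)(7 8)| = 4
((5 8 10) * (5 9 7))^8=((5 8 10 9 7))^8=(5 9 8 7 10)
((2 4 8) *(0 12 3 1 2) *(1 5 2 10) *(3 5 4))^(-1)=(0 8 4 3 2 5 12)(1 10)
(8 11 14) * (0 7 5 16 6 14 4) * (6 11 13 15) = (0 7 5 16 11 4)(6 14 8 13 15) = [7, 1, 2, 3, 0, 16, 14, 5, 13, 9, 10, 4, 12, 15, 8, 6, 11]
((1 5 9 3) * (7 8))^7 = (1 3 9 5)(7 8)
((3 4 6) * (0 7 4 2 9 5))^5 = (0 2 4 5 3 7 9 6)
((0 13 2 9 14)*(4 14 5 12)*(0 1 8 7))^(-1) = ((0 13 2 9 5 12 4 14 1 8 7))^(-1) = (0 7 8 1 14 4 12 5 9 2 13)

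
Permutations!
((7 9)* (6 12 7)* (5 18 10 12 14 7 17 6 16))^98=(5 9 14 17 10)(6 12 18 16 7)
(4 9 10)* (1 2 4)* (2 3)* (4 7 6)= (1 3 2 7 6 4 9 10)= [0, 3, 7, 2, 9, 5, 4, 6, 8, 10, 1]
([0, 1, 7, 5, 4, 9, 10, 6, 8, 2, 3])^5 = (2 5 10 7 9 3 6)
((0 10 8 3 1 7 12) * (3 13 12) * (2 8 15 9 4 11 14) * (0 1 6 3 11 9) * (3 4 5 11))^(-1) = ((0 10 15)(1 7 3 6 4 9 5 11 14 2 8 13 12))^(-1) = (0 15 10)(1 12 13 8 2 14 11 5 9 4 6 3 7)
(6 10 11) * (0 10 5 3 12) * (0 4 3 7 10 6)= [6, 1, 2, 12, 3, 7, 5, 10, 8, 9, 11, 0, 4]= (0 6 5 7 10 11)(3 12 4)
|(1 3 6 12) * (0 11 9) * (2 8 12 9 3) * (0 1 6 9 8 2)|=15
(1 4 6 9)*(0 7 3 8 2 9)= (0 7 3 8 2 9 1 4 6)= [7, 4, 9, 8, 6, 5, 0, 3, 2, 1]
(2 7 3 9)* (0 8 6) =(0 8 6)(2 7 3 9) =[8, 1, 7, 9, 4, 5, 0, 3, 6, 2]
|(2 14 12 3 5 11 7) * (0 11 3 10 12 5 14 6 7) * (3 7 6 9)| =6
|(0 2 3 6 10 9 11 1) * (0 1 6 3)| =4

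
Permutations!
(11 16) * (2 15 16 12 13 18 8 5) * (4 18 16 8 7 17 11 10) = (2 15 8 5)(4 18 7 17 11 12 13 16 10) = [0, 1, 15, 3, 18, 2, 6, 17, 5, 9, 4, 12, 13, 16, 14, 8, 10, 11, 7]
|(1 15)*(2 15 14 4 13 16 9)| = |(1 14 4 13 16 9 2 15)| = 8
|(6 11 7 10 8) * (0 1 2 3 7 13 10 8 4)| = |(0 1 2 3 7 8 6 11 13 10 4)| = 11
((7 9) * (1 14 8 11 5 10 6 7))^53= ((1 14 8 11 5 10 6 7 9))^53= (1 9 7 6 10 5 11 8 14)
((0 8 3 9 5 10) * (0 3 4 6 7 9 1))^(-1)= ((0 8 4 6 7 9 5 10 3 1))^(-1)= (0 1 3 10 5 9 7 6 4 8)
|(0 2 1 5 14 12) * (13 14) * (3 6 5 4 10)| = 11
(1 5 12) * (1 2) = [0, 5, 1, 3, 4, 12, 6, 7, 8, 9, 10, 11, 2] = (1 5 12 2)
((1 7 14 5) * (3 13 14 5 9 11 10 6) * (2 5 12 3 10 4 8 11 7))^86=(1 5 2)(3 14 7)(4 11 8)(9 12 13)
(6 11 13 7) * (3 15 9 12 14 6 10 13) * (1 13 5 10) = [0, 13, 2, 15, 4, 10, 11, 1, 8, 12, 5, 3, 14, 7, 6, 9] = (1 13 7)(3 15 9 12 14 6 11)(5 10)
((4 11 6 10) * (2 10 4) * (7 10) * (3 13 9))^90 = (13)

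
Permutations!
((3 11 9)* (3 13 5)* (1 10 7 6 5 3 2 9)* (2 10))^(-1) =((1 2 9 13 3 11)(5 10 7 6))^(-1) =(1 11 3 13 9 2)(5 6 7 10)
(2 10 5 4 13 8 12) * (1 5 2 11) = (1 5 4 13 8 12 11)(2 10) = [0, 5, 10, 3, 13, 4, 6, 7, 12, 9, 2, 1, 11, 8]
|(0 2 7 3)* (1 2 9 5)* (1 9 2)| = 4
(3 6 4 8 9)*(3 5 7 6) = (4 8 9 5 7 6) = [0, 1, 2, 3, 8, 7, 4, 6, 9, 5]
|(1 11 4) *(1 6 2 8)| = 6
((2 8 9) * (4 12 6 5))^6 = ((2 8 9)(4 12 6 5))^6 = (4 6)(5 12)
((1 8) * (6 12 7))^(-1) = (1 8)(6 7 12)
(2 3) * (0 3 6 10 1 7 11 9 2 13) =(0 3 13)(1 7 11 9 2 6 10) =[3, 7, 6, 13, 4, 5, 10, 11, 8, 2, 1, 9, 12, 0]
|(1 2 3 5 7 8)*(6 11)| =|(1 2 3 5 7 8)(6 11)| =6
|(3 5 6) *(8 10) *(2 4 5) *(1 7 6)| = |(1 7 6 3 2 4 5)(8 10)| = 14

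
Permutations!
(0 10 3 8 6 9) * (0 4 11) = (0 10 3 8 6 9 4 11) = [10, 1, 2, 8, 11, 5, 9, 7, 6, 4, 3, 0]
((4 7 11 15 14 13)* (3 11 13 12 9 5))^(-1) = ((3 11 15 14 12 9 5)(4 7 13))^(-1) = (3 5 9 12 14 15 11)(4 13 7)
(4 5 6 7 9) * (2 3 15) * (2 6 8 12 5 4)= [0, 1, 3, 15, 4, 8, 7, 9, 12, 2, 10, 11, 5, 13, 14, 6]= (2 3 15 6 7 9)(5 8 12)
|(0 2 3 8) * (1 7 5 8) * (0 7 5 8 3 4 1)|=|(0 2 4 1 5 3)(7 8)|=6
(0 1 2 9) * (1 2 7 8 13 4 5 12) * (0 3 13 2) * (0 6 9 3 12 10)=[6, 7, 3, 13, 5, 10, 9, 8, 2, 12, 0, 11, 1, 4]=(0 6 9 12 1 7 8 2 3 13 4 5 10)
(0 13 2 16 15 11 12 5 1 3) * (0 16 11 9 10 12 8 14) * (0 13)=(1 3 16 15 9 10 12 5)(2 11 8 14 13)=[0, 3, 11, 16, 4, 1, 6, 7, 14, 10, 12, 8, 5, 2, 13, 9, 15]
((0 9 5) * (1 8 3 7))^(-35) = (0 9 5)(1 8 3 7)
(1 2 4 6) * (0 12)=[12, 2, 4, 3, 6, 5, 1, 7, 8, 9, 10, 11, 0]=(0 12)(1 2 4 6)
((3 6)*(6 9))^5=(3 6 9)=((3 9 6))^5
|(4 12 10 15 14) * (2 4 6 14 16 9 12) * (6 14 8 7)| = 30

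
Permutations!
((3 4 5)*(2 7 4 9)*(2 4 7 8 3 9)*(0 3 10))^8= (0 8 3 10 2)(4 9 5)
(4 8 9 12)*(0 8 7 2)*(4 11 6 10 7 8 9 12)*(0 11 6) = [9, 1, 11, 3, 8, 5, 10, 2, 12, 4, 7, 0, 6] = (0 9 4 8 12 6 10 7 2 11)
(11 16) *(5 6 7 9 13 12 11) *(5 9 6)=(6 7)(9 13 12 11 16)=[0, 1, 2, 3, 4, 5, 7, 6, 8, 13, 10, 16, 11, 12, 14, 15, 9]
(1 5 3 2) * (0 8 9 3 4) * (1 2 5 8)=[1, 8, 2, 5, 0, 4, 6, 7, 9, 3]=(0 1 8 9 3 5 4)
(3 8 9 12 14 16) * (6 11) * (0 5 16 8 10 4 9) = [5, 1, 2, 10, 9, 16, 11, 7, 0, 12, 4, 6, 14, 13, 8, 15, 3] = (0 5 16 3 10 4 9 12 14 8)(6 11)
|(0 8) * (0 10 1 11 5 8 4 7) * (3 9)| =|(0 4 7)(1 11 5 8 10)(3 9)| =30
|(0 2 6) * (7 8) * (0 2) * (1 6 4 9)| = |(1 6 2 4 9)(7 8)| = 10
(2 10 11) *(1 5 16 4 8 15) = (1 5 16 4 8 15)(2 10 11) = [0, 5, 10, 3, 8, 16, 6, 7, 15, 9, 11, 2, 12, 13, 14, 1, 4]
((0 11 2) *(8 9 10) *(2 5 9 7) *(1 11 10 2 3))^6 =(0 11 8 9 3)(1 10 5 7 2)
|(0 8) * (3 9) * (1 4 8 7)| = |(0 7 1 4 8)(3 9)| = 10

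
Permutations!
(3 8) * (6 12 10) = (3 8)(6 12 10) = [0, 1, 2, 8, 4, 5, 12, 7, 3, 9, 6, 11, 10]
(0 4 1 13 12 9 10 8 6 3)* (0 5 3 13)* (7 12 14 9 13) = (0 4 1)(3 5)(6 7 12 13 14 9 10 8) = [4, 0, 2, 5, 1, 3, 7, 12, 6, 10, 8, 11, 13, 14, 9]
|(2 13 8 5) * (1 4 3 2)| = 7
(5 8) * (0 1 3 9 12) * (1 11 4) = (0 11 4 1 3 9 12)(5 8) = [11, 3, 2, 9, 1, 8, 6, 7, 5, 12, 10, 4, 0]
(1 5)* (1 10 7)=(1 5 10 7)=[0, 5, 2, 3, 4, 10, 6, 1, 8, 9, 7]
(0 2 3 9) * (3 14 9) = (0 2 14 9) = [2, 1, 14, 3, 4, 5, 6, 7, 8, 0, 10, 11, 12, 13, 9]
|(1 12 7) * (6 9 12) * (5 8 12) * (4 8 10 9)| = 6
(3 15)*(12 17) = (3 15)(12 17) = [0, 1, 2, 15, 4, 5, 6, 7, 8, 9, 10, 11, 17, 13, 14, 3, 16, 12]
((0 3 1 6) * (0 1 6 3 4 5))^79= (0 4 5)(1 3 6)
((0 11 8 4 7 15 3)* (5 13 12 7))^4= ((0 11 8 4 5 13 12 7 15 3))^4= (0 5 15 8 12)(3 4 7 11 13)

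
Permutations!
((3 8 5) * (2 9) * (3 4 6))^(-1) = (2 9)(3 6 4 5 8)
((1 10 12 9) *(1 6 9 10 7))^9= (1 7)(6 9)(10 12)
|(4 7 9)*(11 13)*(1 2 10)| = |(1 2 10)(4 7 9)(11 13)| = 6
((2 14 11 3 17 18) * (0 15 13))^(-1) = (0 13 15)(2 18 17 3 11 14)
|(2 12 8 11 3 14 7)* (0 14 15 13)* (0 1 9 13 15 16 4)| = 30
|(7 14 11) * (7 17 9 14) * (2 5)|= 4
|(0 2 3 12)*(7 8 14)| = |(0 2 3 12)(7 8 14)| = 12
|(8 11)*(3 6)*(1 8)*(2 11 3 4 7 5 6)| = |(1 8 3 2 11)(4 7 5 6)| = 20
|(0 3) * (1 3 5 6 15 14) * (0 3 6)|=4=|(0 5)(1 6 15 14)|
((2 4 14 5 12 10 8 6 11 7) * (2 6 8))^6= (14)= ((2 4 14 5 12 10)(6 11 7))^6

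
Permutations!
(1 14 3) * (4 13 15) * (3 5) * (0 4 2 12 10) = (0 4 13 15 2 12 10)(1 14 5 3) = [4, 14, 12, 1, 13, 3, 6, 7, 8, 9, 0, 11, 10, 15, 5, 2]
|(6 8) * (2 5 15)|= |(2 5 15)(6 8)|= 6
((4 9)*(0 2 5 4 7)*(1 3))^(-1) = (0 7 9 4 5 2)(1 3)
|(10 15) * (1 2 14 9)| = 4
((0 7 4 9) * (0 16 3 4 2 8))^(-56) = ((0 7 2 8)(3 4 9 16))^(-56) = (16)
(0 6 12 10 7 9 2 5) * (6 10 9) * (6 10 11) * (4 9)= [11, 1, 5, 3, 9, 0, 12, 10, 8, 2, 7, 6, 4]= (0 11 6 12 4 9 2 5)(7 10)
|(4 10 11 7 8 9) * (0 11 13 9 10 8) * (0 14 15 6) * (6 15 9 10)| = 8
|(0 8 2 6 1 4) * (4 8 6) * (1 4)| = |(0 6 4)(1 8 2)| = 3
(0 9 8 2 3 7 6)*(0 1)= (0 9 8 2 3 7 6 1)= [9, 0, 3, 7, 4, 5, 1, 6, 2, 8]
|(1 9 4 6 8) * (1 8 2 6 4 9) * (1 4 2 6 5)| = 4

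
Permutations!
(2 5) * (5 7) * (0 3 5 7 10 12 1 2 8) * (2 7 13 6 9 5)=(0 3 2 10 12 1 7 13 6 9 5 8)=[3, 7, 10, 2, 4, 8, 9, 13, 0, 5, 12, 11, 1, 6]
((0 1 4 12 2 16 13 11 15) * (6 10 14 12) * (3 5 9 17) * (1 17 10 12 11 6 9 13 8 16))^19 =(0 13 1 14 17 6 4 11 3 12 9 15 5 2 10)(8 16)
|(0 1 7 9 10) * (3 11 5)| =15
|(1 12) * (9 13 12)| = 4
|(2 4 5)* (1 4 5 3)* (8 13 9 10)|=|(1 4 3)(2 5)(8 13 9 10)|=12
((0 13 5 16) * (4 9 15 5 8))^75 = ((0 13 8 4 9 15 5 16))^75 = (0 4 5 13 9 16 8 15)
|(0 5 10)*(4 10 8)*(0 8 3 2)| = 12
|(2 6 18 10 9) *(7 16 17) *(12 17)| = |(2 6 18 10 9)(7 16 12 17)| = 20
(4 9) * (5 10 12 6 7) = (4 9)(5 10 12 6 7) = [0, 1, 2, 3, 9, 10, 7, 5, 8, 4, 12, 11, 6]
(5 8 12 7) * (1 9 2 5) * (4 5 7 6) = (1 9 2 7)(4 5 8 12 6) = [0, 9, 7, 3, 5, 8, 4, 1, 12, 2, 10, 11, 6]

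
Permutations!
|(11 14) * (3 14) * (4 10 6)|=|(3 14 11)(4 10 6)|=3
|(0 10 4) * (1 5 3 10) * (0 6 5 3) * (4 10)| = 6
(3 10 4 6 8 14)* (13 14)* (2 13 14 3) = (2 13 3 10 4 6 8 14) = [0, 1, 13, 10, 6, 5, 8, 7, 14, 9, 4, 11, 12, 3, 2]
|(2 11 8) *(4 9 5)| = 3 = |(2 11 8)(4 9 5)|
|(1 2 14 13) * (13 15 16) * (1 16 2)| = 6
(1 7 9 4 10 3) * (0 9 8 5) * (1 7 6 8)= (0 9 4 10 3 7 1 6 8 5)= [9, 6, 2, 7, 10, 0, 8, 1, 5, 4, 3]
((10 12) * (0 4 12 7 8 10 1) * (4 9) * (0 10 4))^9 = ((0 9)(1 10 7 8 4 12))^9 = (0 9)(1 8)(4 10)(7 12)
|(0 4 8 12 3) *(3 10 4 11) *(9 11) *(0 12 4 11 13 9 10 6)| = |(0 10 11 3 12 6)(4 8)(9 13)| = 6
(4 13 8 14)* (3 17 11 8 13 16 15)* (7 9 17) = [0, 1, 2, 7, 16, 5, 6, 9, 14, 17, 10, 8, 12, 13, 4, 3, 15, 11] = (3 7 9 17 11 8 14 4 16 15)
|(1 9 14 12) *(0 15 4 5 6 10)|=12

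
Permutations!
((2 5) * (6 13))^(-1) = ((2 5)(6 13))^(-1) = (2 5)(6 13)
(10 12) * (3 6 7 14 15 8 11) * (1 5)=(1 5)(3 6 7 14 15 8 11)(10 12)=[0, 5, 2, 6, 4, 1, 7, 14, 11, 9, 12, 3, 10, 13, 15, 8]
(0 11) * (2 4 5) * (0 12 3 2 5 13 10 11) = (2 4 13 10 11 12 3) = [0, 1, 4, 2, 13, 5, 6, 7, 8, 9, 11, 12, 3, 10]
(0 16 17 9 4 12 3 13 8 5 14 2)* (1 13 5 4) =(0 16 17 9 1 13 8 4 12 3 5 14 2) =[16, 13, 0, 5, 12, 14, 6, 7, 4, 1, 10, 11, 3, 8, 2, 15, 17, 9]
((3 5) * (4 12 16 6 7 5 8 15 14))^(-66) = ((3 8 15 14 4 12 16 6 7 5))^(-66) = (3 4 7 15 16)(5 14 6 8 12)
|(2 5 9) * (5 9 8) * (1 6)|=2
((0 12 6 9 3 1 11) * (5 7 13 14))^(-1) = ((0 12 6 9 3 1 11)(5 7 13 14))^(-1) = (0 11 1 3 9 6 12)(5 14 13 7)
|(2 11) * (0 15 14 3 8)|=|(0 15 14 3 8)(2 11)|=10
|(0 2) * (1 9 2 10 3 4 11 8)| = 9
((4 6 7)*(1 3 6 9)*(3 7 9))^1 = (1 7 4 3 6 9)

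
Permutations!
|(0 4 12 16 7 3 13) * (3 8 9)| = |(0 4 12 16 7 8 9 3 13)| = 9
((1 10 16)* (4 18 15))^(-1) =((1 10 16)(4 18 15))^(-1) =(1 16 10)(4 15 18)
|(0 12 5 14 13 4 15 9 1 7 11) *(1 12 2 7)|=28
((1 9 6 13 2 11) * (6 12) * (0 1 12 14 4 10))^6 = (14)(2 11 12 6 13) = ((0 1 9 14 4 10)(2 11 12 6 13))^6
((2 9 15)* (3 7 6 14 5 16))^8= (2 15 9)(3 6 5)(7 14 16)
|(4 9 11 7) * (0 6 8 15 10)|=|(0 6 8 15 10)(4 9 11 7)|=20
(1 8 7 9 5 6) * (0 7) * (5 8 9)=(0 7 5 6 1 9 8)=[7, 9, 2, 3, 4, 6, 1, 5, 0, 8]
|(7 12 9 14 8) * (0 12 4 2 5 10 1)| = 11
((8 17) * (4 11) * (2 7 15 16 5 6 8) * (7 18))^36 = ((2 18 7 15 16 5 6 8 17)(4 11))^36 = (18)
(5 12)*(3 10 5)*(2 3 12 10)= (12)(2 3)(5 10)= [0, 1, 3, 2, 4, 10, 6, 7, 8, 9, 5, 11, 12]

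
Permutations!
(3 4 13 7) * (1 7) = (1 7 3 4 13) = [0, 7, 2, 4, 13, 5, 6, 3, 8, 9, 10, 11, 12, 1]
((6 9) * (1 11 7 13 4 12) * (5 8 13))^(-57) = ((1 11 7 5 8 13 4 12)(6 9))^(-57) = (1 12 4 13 8 5 7 11)(6 9)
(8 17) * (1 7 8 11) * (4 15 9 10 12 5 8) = (1 7 4 15 9 10 12 5 8 17 11) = [0, 7, 2, 3, 15, 8, 6, 4, 17, 10, 12, 1, 5, 13, 14, 9, 16, 11]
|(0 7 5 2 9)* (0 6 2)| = |(0 7 5)(2 9 6)| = 3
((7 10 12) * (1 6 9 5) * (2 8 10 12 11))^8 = (12)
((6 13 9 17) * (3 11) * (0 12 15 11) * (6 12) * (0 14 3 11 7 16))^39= (0 9 15)(3 14)(6 17 7)(12 16 13)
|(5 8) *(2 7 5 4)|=|(2 7 5 8 4)|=5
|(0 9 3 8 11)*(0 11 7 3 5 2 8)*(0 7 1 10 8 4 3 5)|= 30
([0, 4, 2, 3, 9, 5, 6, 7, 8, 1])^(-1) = [0, 9, 2, 3, 1, 5, 6, 7, 8, 4]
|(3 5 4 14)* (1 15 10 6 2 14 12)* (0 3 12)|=28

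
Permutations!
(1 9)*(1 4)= (1 9 4)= [0, 9, 2, 3, 1, 5, 6, 7, 8, 4]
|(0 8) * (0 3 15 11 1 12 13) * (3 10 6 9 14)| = 12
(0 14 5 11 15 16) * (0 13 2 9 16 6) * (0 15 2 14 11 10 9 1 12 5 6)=(0 11 2 1 12 5 10 9 16 13 14 6 15)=[11, 12, 1, 3, 4, 10, 15, 7, 8, 16, 9, 2, 5, 14, 6, 0, 13]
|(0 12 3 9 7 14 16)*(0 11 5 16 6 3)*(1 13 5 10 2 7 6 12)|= 33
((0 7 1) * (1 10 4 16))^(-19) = (0 1 16 4 10 7)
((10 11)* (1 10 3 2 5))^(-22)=(1 11 2)(3 5 10)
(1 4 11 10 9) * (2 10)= (1 4 11 2 10 9)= [0, 4, 10, 3, 11, 5, 6, 7, 8, 1, 9, 2]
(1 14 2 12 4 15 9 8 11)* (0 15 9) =(0 15)(1 14 2 12 4 9 8 11) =[15, 14, 12, 3, 9, 5, 6, 7, 11, 8, 10, 1, 4, 13, 2, 0]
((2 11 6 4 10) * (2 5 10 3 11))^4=((3 11 6 4)(5 10))^4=(11)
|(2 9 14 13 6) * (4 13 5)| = 7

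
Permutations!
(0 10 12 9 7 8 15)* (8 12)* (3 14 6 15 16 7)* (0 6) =(0 10 8 16 7 12 9 3 14)(6 15) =[10, 1, 2, 14, 4, 5, 15, 12, 16, 3, 8, 11, 9, 13, 0, 6, 7]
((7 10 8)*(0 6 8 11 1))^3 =(0 7 1 8 11 6 10)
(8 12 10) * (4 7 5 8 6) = [0, 1, 2, 3, 7, 8, 4, 5, 12, 9, 6, 11, 10] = (4 7 5 8 12 10 6)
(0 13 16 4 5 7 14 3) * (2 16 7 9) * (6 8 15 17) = (0 13 7 14 3)(2 16 4 5 9)(6 8 15 17) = [13, 1, 16, 0, 5, 9, 8, 14, 15, 2, 10, 11, 12, 7, 3, 17, 4, 6]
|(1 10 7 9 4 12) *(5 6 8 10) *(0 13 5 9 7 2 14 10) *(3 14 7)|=|(0 13 5 6 8)(1 9 4 12)(2 7 3 14 10)|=20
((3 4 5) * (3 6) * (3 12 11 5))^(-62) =(5 12)(6 11)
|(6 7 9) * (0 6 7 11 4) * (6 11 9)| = |(0 11 4)(6 9 7)| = 3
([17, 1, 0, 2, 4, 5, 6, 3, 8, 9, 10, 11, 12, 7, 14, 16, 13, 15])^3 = [16, 1, 15, 17, 4, 5, 6, 0, 8, 9, 10, 11, 12, 2, 14, 7, 3, 13]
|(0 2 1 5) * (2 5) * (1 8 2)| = 2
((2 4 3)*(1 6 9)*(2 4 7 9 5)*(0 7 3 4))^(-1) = (0 3 2 5 6 1 9 7)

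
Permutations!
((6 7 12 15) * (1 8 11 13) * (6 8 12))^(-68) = ((1 12 15 8 11 13)(6 7))^(-68) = (1 11 15)(8 12 13)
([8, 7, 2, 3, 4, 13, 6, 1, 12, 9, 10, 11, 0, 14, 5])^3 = (14)(1 7)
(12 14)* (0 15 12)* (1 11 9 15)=[1, 11, 2, 3, 4, 5, 6, 7, 8, 15, 10, 9, 14, 13, 0, 12]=(0 1 11 9 15 12 14)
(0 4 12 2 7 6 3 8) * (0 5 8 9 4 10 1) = (0 10 1)(2 7 6 3 9 4 12)(5 8) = [10, 0, 7, 9, 12, 8, 3, 6, 5, 4, 1, 11, 2]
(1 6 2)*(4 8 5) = (1 6 2)(4 8 5) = [0, 6, 1, 3, 8, 4, 2, 7, 5]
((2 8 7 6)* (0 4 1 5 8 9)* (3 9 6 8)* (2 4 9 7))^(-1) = ((0 9)(1 5 3 7 8 2 6 4))^(-1) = (0 9)(1 4 6 2 8 7 3 5)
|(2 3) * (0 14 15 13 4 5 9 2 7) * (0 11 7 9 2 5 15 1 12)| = 12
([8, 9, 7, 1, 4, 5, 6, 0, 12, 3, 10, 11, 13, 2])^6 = [0, 1, 2, 3, 4, 5, 6, 7, 8, 9, 10, 11, 12, 13]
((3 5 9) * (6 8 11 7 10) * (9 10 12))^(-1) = (3 9 12 7 11 8 6 10 5)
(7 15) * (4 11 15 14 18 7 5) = (4 11 15 5)(7 14 18) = [0, 1, 2, 3, 11, 4, 6, 14, 8, 9, 10, 15, 12, 13, 18, 5, 16, 17, 7]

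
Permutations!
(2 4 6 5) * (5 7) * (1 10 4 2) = (1 10 4 6 7 5) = [0, 10, 2, 3, 6, 1, 7, 5, 8, 9, 4]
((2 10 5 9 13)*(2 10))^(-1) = ((5 9 13 10))^(-1) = (5 10 13 9)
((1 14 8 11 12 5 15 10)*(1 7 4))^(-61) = (1 4 7 10 15 5 12 11 8 14) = ((1 14 8 11 12 5 15 10 7 4))^(-61)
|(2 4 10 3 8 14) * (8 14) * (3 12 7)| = 7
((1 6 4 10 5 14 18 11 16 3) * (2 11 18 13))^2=((18)(1 6 4 10 5 14 13 2 11 16 3))^2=(18)(1 4 5 13 11 3 6 10 14 2 16)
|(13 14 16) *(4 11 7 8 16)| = |(4 11 7 8 16 13 14)| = 7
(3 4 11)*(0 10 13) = (0 10 13)(3 4 11) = [10, 1, 2, 4, 11, 5, 6, 7, 8, 9, 13, 3, 12, 0]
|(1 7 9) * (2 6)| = |(1 7 9)(2 6)| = 6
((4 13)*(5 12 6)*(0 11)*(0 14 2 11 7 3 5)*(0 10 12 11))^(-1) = (0 2 14 11 5 3 7)(4 13)(6 12 10)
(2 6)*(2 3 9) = (2 6 3 9) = [0, 1, 6, 9, 4, 5, 3, 7, 8, 2]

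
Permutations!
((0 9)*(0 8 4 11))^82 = ((0 9 8 4 11))^82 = (0 8 11 9 4)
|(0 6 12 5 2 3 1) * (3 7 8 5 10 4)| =28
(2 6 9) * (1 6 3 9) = (1 6)(2 3 9) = [0, 6, 3, 9, 4, 5, 1, 7, 8, 2]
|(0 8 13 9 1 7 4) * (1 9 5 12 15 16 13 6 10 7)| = 30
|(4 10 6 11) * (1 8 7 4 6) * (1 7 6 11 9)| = |(11)(1 8 6 9)(4 10 7)| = 12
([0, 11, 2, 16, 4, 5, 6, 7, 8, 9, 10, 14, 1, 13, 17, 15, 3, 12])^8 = (1 17 11 12 14)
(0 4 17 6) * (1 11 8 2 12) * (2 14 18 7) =[4, 11, 12, 3, 17, 5, 0, 2, 14, 9, 10, 8, 1, 13, 18, 15, 16, 6, 7] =(0 4 17 6)(1 11 8 14 18 7 2 12)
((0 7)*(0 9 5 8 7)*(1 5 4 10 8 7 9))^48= ((1 5 7)(4 10 8 9))^48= (10)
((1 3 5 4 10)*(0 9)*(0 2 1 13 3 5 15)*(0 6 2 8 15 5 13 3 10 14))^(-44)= ((0 9 8 15 6 2 1 13 10 3 5 4 14))^(-44)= (0 10 15 4 1 9 3 6 14 13 8 5 2)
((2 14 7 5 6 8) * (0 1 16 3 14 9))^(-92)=(0 6 3 9 5 16 2 7 1 8 14)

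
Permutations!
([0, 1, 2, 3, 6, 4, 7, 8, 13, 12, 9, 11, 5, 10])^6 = [0, 1, 2, 3, 9, 10, 12, 5, 4, 8, 7, 11, 13, 6]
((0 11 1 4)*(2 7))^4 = ((0 11 1 4)(2 7))^4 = (11)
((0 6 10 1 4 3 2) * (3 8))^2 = (0 10 4 3)(1 8 2 6)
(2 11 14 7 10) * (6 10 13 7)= (2 11 14 6 10)(7 13)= [0, 1, 11, 3, 4, 5, 10, 13, 8, 9, 2, 14, 12, 7, 6]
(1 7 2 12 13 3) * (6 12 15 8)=(1 7 2 15 8 6 12 13 3)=[0, 7, 15, 1, 4, 5, 12, 2, 6, 9, 10, 11, 13, 3, 14, 8]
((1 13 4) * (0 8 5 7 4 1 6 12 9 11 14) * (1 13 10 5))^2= (0 1 5 4 12 11)(6 9 14 8 10 7)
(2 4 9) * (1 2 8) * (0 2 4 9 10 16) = (0 2 9 8 1 4 10 16) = [2, 4, 9, 3, 10, 5, 6, 7, 1, 8, 16, 11, 12, 13, 14, 15, 0]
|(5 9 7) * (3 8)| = 6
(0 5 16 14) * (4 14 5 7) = (0 7 4 14)(5 16) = [7, 1, 2, 3, 14, 16, 6, 4, 8, 9, 10, 11, 12, 13, 0, 15, 5]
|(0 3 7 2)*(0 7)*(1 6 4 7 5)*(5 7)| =4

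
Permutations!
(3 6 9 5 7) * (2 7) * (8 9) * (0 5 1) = [5, 0, 7, 6, 4, 2, 8, 3, 9, 1] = (0 5 2 7 3 6 8 9 1)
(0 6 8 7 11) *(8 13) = (0 6 13 8 7 11) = [6, 1, 2, 3, 4, 5, 13, 11, 7, 9, 10, 0, 12, 8]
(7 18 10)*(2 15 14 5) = (2 15 14 5)(7 18 10) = [0, 1, 15, 3, 4, 2, 6, 18, 8, 9, 7, 11, 12, 13, 5, 14, 16, 17, 10]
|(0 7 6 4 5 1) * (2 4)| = |(0 7 6 2 4 5 1)| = 7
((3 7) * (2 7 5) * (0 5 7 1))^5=(0 5 2 1)(3 7)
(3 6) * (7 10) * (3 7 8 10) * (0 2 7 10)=[2, 1, 7, 6, 4, 5, 10, 3, 0, 9, 8]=(0 2 7 3 6 10 8)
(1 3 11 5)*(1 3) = (3 11 5) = [0, 1, 2, 11, 4, 3, 6, 7, 8, 9, 10, 5]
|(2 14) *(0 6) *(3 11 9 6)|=|(0 3 11 9 6)(2 14)|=10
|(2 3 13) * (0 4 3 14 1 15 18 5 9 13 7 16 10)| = |(0 4 3 7 16 10)(1 15 18 5 9 13 2 14)| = 24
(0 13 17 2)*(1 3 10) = (0 13 17 2)(1 3 10) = [13, 3, 0, 10, 4, 5, 6, 7, 8, 9, 1, 11, 12, 17, 14, 15, 16, 2]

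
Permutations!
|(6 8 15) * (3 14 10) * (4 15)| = 12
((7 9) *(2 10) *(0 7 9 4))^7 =(0 7 4)(2 10) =((0 7 4)(2 10))^7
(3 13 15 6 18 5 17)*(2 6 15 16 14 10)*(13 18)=(2 6 13 16 14 10)(3 18 5 17)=[0, 1, 6, 18, 4, 17, 13, 7, 8, 9, 2, 11, 12, 16, 10, 15, 14, 3, 5]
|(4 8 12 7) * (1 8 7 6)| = |(1 8 12 6)(4 7)| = 4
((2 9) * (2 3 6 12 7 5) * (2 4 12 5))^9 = (2 9 3 6 5 4 12 7)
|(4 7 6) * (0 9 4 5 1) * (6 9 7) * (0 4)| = |(0 7 9)(1 4 6 5)| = 12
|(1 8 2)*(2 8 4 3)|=4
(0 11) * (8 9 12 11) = [8, 1, 2, 3, 4, 5, 6, 7, 9, 12, 10, 0, 11] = (0 8 9 12 11)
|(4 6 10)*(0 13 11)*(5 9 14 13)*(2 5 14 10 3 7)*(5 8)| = 36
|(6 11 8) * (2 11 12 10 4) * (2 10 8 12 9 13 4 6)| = |(2 11 12 8)(4 10 6 9 13)| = 20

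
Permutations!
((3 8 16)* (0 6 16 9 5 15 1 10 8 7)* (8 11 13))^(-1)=(0 7 3 16 6)(1 15 5 9 8 13 11 10)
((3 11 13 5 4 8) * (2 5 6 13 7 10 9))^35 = (2 9 10 7 11 3 8 4 5)(6 13)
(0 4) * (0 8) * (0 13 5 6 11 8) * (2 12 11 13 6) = (0 4)(2 12 11 8 6 13 5) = [4, 1, 12, 3, 0, 2, 13, 7, 6, 9, 10, 8, 11, 5]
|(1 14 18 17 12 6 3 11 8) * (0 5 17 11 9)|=|(0 5 17 12 6 3 9)(1 14 18 11 8)|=35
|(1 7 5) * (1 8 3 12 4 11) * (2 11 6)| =|(1 7 5 8 3 12 4 6 2 11)| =10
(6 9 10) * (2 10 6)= [0, 1, 10, 3, 4, 5, 9, 7, 8, 6, 2]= (2 10)(6 9)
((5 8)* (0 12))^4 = ((0 12)(5 8))^4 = (12)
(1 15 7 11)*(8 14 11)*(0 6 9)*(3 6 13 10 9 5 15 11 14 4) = (0 13 10 9)(1 11)(3 6 5 15 7 8 4) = [13, 11, 2, 6, 3, 15, 5, 8, 4, 0, 9, 1, 12, 10, 14, 7]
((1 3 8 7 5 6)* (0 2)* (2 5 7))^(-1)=(0 2 8 3 1 6 5)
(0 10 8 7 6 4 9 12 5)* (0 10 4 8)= (0 4 9 12 5 10)(6 8 7)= [4, 1, 2, 3, 9, 10, 8, 6, 7, 12, 0, 11, 5]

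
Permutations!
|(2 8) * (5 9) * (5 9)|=2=|(9)(2 8)|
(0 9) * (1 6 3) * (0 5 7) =(0 9 5 7)(1 6 3) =[9, 6, 2, 1, 4, 7, 3, 0, 8, 5]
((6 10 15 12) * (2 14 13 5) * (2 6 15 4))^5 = (2 10 5 14 4 6 13)(12 15)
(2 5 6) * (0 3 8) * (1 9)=(0 3 8)(1 9)(2 5 6)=[3, 9, 5, 8, 4, 6, 2, 7, 0, 1]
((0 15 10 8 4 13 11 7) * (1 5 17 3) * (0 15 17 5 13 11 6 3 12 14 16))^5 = (17)(1 13 6 3)(4 8 10 15 7 11)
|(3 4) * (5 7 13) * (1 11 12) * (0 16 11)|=30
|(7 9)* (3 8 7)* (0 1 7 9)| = 3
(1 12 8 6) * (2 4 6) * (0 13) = (0 13)(1 12 8 2 4 6) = [13, 12, 4, 3, 6, 5, 1, 7, 2, 9, 10, 11, 8, 0]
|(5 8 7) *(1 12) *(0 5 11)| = |(0 5 8 7 11)(1 12)| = 10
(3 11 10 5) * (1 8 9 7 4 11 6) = [0, 8, 2, 6, 11, 3, 1, 4, 9, 7, 5, 10] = (1 8 9 7 4 11 10 5 3 6)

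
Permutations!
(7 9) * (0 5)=(0 5)(7 9)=[5, 1, 2, 3, 4, 0, 6, 9, 8, 7]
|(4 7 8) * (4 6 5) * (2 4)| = |(2 4 7 8 6 5)| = 6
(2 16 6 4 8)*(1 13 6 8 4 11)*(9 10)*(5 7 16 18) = [0, 13, 18, 3, 4, 7, 11, 16, 2, 10, 9, 1, 12, 6, 14, 15, 8, 17, 5] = (1 13 6 11)(2 18 5 7 16 8)(9 10)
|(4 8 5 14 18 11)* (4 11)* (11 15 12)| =|(4 8 5 14 18)(11 15 12)| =15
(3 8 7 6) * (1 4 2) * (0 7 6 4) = (0 7 4 2 1)(3 8 6) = [7, 0, 1, 8, 2, 5, 3, 4, 6]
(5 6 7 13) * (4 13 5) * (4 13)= [0, 1, 2, 3, 4, 6, 7, 5, 8, 9, 10, 11, 12, 13]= (13)(5 6 7)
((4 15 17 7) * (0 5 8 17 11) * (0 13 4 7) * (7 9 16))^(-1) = ((0 5 8 17)(4 15 11 13)(7 9 16))^(-1) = (0 17 8 5)(4 13 11 15)(7 16 9)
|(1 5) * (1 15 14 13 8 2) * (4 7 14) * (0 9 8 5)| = |(0 9 8 2 1)(4 7 14 13 5 15)| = 30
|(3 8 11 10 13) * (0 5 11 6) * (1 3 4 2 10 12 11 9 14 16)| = |(0 5 9 14 16 1 3 8 6)(2 10 13 4)(11 12)| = 36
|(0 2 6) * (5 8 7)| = 3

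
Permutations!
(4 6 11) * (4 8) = [0, 1, 2, 3, 6, 5, 11, 7, 4, 9, 10, 8] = (4 6 11 8)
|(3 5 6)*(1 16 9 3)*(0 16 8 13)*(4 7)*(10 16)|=10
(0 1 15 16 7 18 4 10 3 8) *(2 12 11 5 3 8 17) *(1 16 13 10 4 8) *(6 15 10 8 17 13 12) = (0 16 7 18 17 2 6 15 12 11 5 3 13 8)(1 10) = [16, 10, 6, 13, 4, 3, 15, 18, 0, 9, 1, 5, 11, 8, 14, 12, 7, 2, 17]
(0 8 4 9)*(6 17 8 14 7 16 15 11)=[14, 1, 2, 3, 9, 5, 17, 16, 4, 0, 10, 6, 12, 13, 7, 11, 15, 8]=(0 14 7 16 15 11 6 17 8 4 9)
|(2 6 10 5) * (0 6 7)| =6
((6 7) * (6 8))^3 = ((6 7 8))^3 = (8)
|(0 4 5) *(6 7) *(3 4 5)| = 2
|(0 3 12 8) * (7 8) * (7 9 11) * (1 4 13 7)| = 10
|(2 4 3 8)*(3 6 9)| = |(2 4 6 9 3 8)| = 6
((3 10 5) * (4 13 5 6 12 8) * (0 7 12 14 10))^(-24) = ((0 7 12 8 4 13 5 3)(6 14 10))^(-24) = (14)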